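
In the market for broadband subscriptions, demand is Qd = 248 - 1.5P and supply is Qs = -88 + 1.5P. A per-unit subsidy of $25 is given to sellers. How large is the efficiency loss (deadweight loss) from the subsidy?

Deadweight loss = $234.375

Pre-subsidy: 248 - 1.5P = -88 + 1.5P gives P* = 112, Q* = 80.
With the subsidy, sellers receive Ps = Pb + 25 for each unit, where Pb is the price buyers pay.
Supply in terms of Pb becomes Qs = -88 + 1.5(Pb + 25) = -50.5 + 1.5Pb. Setting this equal to demand: 248 - 1.5Pb = -50.5 + 1.5Pb, so Pb = 99.5.
Sellers receive Ps = 99.5 + 25 = 124.5; Q' = 248 − 1.5·99.5 = 98.75.
The subsidy expands output by 98.75 − 80 = 18.75 past the efficient level; on those units the gap between marginal cost and willingness to pay runs from 0 up to 25.
DWL = ½ × 25 × 18.75 = 234.375.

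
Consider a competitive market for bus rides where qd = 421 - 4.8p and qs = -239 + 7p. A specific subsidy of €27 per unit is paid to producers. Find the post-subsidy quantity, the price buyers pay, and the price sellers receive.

q' = 13535/59; buyers pay 2355/59; sellers receive 3948/59

Pre-subsidy: 421 - 4.8p = -239 + 7p gives p* = 3300/59, q* = 8999/59.
With the subsidy, sellers receive ps = pb + 27 for each unit, where pb is the price buyers pay.
Supply in terms of pb becomes qs = -239 + 7(pb + 27) = -50 + 7pb. Setting this equal to demand: 421 - 4.8pb = -50 + 7pb, so pb = 2355/59.
Sellers receive ps = 2355/59 + 27 = 3948/59; q' = 421 − 4.8·(2355/59) = 13535/59.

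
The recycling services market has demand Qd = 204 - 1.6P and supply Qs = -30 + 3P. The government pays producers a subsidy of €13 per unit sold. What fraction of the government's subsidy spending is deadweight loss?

Pre-subsidy: 204 - 1.6P = -30 + 3P gives P* = 1170/23, Q* = 2820/23.
With the subsidy, sellers receive Ps = Pb + 13 for each unit, where Pb is the price buyers pay.
Supply in terms of Pb becomes Qs = -30 + 3(Pb + 13) = 9 + 3Pb. Setting this equal to demand: 204 - 1.6Pb = 9 + 3Pb, so Pb = 975/23.
Sellers receive Ps = 975/23 + 13 = 1274/23; Q' = 204 − 1.6·(975/23) = 3132/23.
ΔCS = ½(2820/23 + 3132/23)(1170/23 − 975/23) = 580320/529; ΔPS = ½(2820/23 + 3132/23)(1274/23 − 1170/23) = 309504/529.
Government spending = 13 × 3132/23 = 40716/23.
DWL = ½ × 13 × (3132/23 − 2820/23) = 2028/23; fraction = (2028/23) / (40716/23) = 13/261.

DWL / government spending = 13/261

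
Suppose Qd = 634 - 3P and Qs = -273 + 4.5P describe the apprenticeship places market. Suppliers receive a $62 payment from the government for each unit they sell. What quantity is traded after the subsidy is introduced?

Q' = 382.8

Pre-subsidy: 634 - 3P = -273 + 4.5P gives P* = 1814/15, Q* = 271.2.
With the subsidy, sellers receive Ps = Pb + 62 for each unit, where Pb is the price buyers pay.
Supply in terms of Pb becomes Qs = -273 + 4.5(Pb + 62) = 6 + 4.5Pb. Setting this equal to demand: 634 - 3Pb = 6 + 4.5Pb, so Pb = 1256/15.
Sellers receive Ps = 1256/15 + 62 = 2186/15; Q' = 634 − 3·(1256/15) = 382.8.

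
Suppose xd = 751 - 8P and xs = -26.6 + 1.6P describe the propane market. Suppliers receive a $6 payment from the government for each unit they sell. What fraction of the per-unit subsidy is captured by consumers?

Pre-subsidy: 751 - 8P = -26.6 + 1.6P gives P* = 81, x* = 103.
With the subsidy, sellers receive Ps = Pb + 6 for each unit, where Pb is the price buyers pay.
Supply in terms of Pb becomes xs = -26.6 + 1.6(Pb + 6) = -17 + 1.6Pb. Setting this equal to demand: 751 - 8Pb = -17 + 1.6Pb, so Pb = 80.
Sellers receive Ps = 80 + 6 = 86; x' = 751 − 8·80 = 111.
Buyers' price falls by P* − Pb = 81 − 80 = 1; sellers' price rises by Ps − P* = 86 − 81 = 5.
So consumers capture 1/6 = 1/6 of each unit of subsidy.

Consumer share = 1/6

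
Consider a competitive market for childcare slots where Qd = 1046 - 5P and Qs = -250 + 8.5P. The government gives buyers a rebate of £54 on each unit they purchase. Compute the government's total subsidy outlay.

Government cost = £39744

Pre-subsidy: 1046 - 5P = -250 + 8.5P gives P* = 96, Q* = 566.
With the rebate, buyers effectively pay Pb = Ps − 54, where Ps is the price sellers receive.
Demand in terms of Ps becomes Qd = 1046 − 5(Ps − 54) = 1316 - 5Ps. Setting this equal to supply: 1316 - 5Ps = -250 + 8.5Ps, so Ps = 116.
Buyers pay Pb = 116 − 54 = 62; Q' = -250 + 8.5·116 = 736.
Government outlay = subsidy × quantity = 54 × 736 = 39744.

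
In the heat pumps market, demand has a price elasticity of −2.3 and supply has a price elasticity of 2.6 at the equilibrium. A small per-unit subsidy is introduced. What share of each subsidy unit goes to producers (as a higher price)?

Producer share = 23/49

For a small subsidy around the equilibrium, the benefit split depends on the relative slopes, which at a point are proportional to the elasticities.
Buyer share = εs/(εs + |εd|) = 2.6/(2.6 + 2.3) = 26/49; seller share = |εd|/(εs + |εd|) = 23/49.
So producers capture 23/49 of the subsidy.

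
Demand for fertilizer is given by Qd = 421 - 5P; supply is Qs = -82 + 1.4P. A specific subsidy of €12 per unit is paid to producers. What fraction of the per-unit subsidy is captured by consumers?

Pre-subsidy: 421 - 5P = -82 + 1.4P gives P* = 78.59375, Q* = 28.03125.
With the subsidy, sellers receive Ps = Pb + 12 for each unit, where Pb is the price buyers pay.
Supply in terms of Pb becomes Qs = -82 + 1.4(Pb + 12) = -65.2 + 1.4Pb. Setting this equal to demand: 421 - 5Pb = -65.2 + 1.4Pb, so Pb = 75.96875.
Sellers receive Ps = 75.96875 + 12 = 87.96875; Q' = 421 − 5·75.96875 = 41.15625.
Buyers' price falls by P* − Pb = 78.59375 − 75.96875 = 2.625; sellers' price rises by Ps − P* = 87.96875 − 78.59375 = 9.375.
So consumers capture 2.625/12 = 0.21875 of each unit of subsidy.

Consumer share = 0.21875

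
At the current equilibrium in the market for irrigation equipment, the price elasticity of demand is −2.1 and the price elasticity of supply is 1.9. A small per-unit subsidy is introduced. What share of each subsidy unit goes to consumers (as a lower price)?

Consumer share = 0.475

For a small subsidy around the equilibrium, the benefit split depends on the relative slopes, which at a point are proportional to the elasticities.
Buyer share = εs/(εs + |εd|) = 1.9/(1.9 + 2.1) = 0.475; seller share = |εd|/(εs + |εd|) = 0.525.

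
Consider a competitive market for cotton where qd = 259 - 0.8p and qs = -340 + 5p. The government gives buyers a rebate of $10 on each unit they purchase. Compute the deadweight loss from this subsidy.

Deadweight loss = 1000/29

Pre-subsidy: 259 - 0.8p = -340 + 5p gives p* = 2995/29, q* = 5115/29.
With the rebate, buyers effectively pay pb = ps − 10, where ps is the price sellers receive.
Demand in terms of ps becomes qd = 259 − 0.8(ps − 10) = 267 - 0.8ps. Setting this equal to supply: 267 - 0.8ps = -340 + 5ps, so ps = 3035/29.
Buyers pay pb = 3035/29 − 10 = 2745/29; q' = -340 + 5·(3035/29) = 5315/29.
The subsidy expands output by 5315/29 − 5115/29 = 200/29 past the efficient level; on those units the gap between marginal cost and willingness to pay runs from 0 up to 10.
DWL = ½ × 10 × 200/29 = 1000/29.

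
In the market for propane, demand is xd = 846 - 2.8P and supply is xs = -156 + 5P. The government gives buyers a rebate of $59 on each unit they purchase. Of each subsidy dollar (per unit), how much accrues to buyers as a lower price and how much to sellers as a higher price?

Buyers gain 1475/39 per unit; sellers gain 826/39 per unit

Pre-subsidy: 846 - 2.8P = -156 + 5P gives P* = 1670/13, x* = 6322/13.
With the rebate, buyers effectively pay Pb = Ps − 59, where Ps is the price sellers receive.
Demand in terms of Ps becomes xd = 846 − 2.8(Ps − 59) = 1011.2 - 2.8Ps. Setting this equal to supply: 1011.2 - 2.8Ps = -156 + 5Ps, so Ps = 5836/39.
Buyers pay Pb = 5836/39 − 59 = 3535/39; x' = -156 + 5·(5836/39) = 23096/39.
Buyers' price falls by P* − Pb = 1670/13 − 3535/39 = 1475/39; sellers' price rises by Ps − P* = 5836/39 − 1670/13 = 826/39.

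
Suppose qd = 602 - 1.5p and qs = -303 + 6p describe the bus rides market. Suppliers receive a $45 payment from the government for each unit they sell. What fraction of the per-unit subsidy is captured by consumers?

Pre-subsidy: 602 - 1.5p = -303 + 6p gives p* = 362/3, q* = 421.
With the subsidy, sellers receive ps = pb + 45 for each unit, where pb is the price buyers pay.
Supply in terms of pb becomes qs = -303 + 6(pb + 45) = -33 + 6pb. Setting this equal to demand: 602 - 1.5pb = -33 + 6pb, so pb = 254/3.
Sellers receive ps = 254/3 + 45 = 389/3; q' = 602 − 1.5·(254/3) = 475.
Buyers' price falls by p* − pb = 362/3 − 254/3 = 36; sellers' price rises by ps − p* = 389/3 − 362/3 = 9.
So consumers capture 36/45 = 0.8 of each unit of subsidy.

Consumer share = 0.8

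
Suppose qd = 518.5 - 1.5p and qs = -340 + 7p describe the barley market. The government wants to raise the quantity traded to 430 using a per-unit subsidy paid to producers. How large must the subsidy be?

At q = 430, invert demand for the buyer price: pb = (518.5 − 430)/1.5 = 59; invert supply for the seller price: ps = (430 − (-340))/7 = 110.
The subsidy must fill the gap: s = ps − pb = 110 − 59 = 51.

Required subsidy s = 51 per unit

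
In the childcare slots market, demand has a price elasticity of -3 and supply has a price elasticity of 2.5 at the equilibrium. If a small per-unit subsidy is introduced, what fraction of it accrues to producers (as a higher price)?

Producer share = 6/11

For a small subsidy around the equilibrium, the benefit split depends on the relative slopes, which at a point are proportional to the elasticities.
Buyer share = εs/(εs + |εd|) = 2.5/(2.5 + 3) = 5/11; seller share = |εd|/(εs + |εd|) = 6/11.
So producers capture 6/11 of the subsidy.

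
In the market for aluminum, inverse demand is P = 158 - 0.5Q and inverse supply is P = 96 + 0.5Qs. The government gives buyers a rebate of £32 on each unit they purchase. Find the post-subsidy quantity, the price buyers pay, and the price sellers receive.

Pre-subsidy: 158 - 0.5Q = 96 + 0.5Q gives Q* = 62 and P* = 127.
With the rebate, buyers effectively pay Pb = Ps − 32, where Ps is the price sellers receive.
On the curves, Pb = 158 - 0.5Q and Ps = 96 + 0.5Q; the wedge Ps − Pb = 32 gives 96 + 0.5Q − (158 - 0.5Q) = 32, so Q' = 94.
Then Pb = 158 − 0.5·94 = 111 and Ps = 96 + 0.5·94 = 143.

Q' = 94; buyers pay £111; sellers receive £143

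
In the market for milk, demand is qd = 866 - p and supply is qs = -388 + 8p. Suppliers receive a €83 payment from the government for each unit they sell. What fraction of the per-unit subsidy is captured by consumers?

Pre-subsidy: 866 - p = -388 + 8p gives p* = 418/3, q* = 2180/3.
With the subsidy, sellers receive ps = pb + 83 for each unit, where pb is the price buyers pay.
Supply in terms of pb becomes qs = -388 + 8(pb + 83) = 276 + 8pb. Setting this equal to demand: 866 - pb = 276 + 8pb, so pb = 590/9.
Sellers receive ps = 590/9 + 83 = 1337/9; q' = 866 − 1·(590/9) = 7204/9.
Buyers' price falls by p* − pb = 418/3 − 590/9 = 664/9; sellers' price rises by ps − p* = 1337/9 − 418/3 = 83/9.
So consumers capture (664/9)/83 = 8/9 of each unit of subsidy.

Consumer share = 8/9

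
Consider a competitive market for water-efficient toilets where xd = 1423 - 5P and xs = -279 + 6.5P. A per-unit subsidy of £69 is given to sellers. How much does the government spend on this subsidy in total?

Government cost = £60582

Pre-subsidy: 1423 - 5P = -279 + 6.5P gives P* = 148, x* = 683.
With the subsidy, sellers receive Ps = Pb + 69 for each unit, where Pb is the price buyers pay.
Supply in terms of Pb becomes xs = -279 + 6.5(Pb + 69) = 169.5 + 6.5Pb. Setting this equal to demand: 1423 - 5Pb = 169.5 + 6.5Pb, so Pb = 109.
Sellers receive Ps = 109 + 69 = 178; x' = 1423 − 5·109 = 878.
Government outlay = subsidy × quantity = 69 × 878 = 60582.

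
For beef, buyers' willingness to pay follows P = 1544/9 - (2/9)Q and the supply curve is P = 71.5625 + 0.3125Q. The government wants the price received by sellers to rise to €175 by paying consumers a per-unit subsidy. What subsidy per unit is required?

Required subsidy s = €77 per unit

At a seller price of 175, quantity supplied is -229 + 3.2·175 = 331.
Buyers absorb 331 only when they pay Pb = 1544/9 − (2/9)·331 = 98.
s = Ps − Pb = 175 − 98 = 77.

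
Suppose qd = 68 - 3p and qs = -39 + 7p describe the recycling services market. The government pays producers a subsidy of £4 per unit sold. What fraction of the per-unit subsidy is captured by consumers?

Consumer share = 0.7

Pre-subsidy: 68 - 3p = -39 + 7p gives p* = 10.7, q* = 35.9.
With the subsidy, sellers receive ps = pb + 4 for each unit, where pb is the price buyers pay.
Supply in terms of pb becomes qs = -39 + 7(pb + 4) = -11 + 7pb. Setting this equal to demand: 68 - 3pb = -11 + 7pb, so pb = 7.9.
Sellers receive ps = 7.9 + 4 = 11.9; q' = 68 − 3·7.9 = 44.3.
Buyers' price falls by p* − pb = 10.7 − 7.9 = 2.8; sellers' price rises by ps − p* = 11.9 − 10.7 = 1.2.
So consumers capture 2.8/4 = 0.7 of each unit of subsidy.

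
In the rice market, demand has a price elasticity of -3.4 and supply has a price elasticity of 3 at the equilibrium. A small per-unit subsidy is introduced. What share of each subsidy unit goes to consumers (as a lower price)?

Consumer share = 0.46875

For a small subsidy around the equilibrium, the benefit split depends on the relative slopes, which at a point are proportional to the elasticities.
Buyer share = εs/(εs + |εd|) = 3/(3 + 3.4) = 0.46875; seller share = |εd|/(εs + |εd|) = 0.53125.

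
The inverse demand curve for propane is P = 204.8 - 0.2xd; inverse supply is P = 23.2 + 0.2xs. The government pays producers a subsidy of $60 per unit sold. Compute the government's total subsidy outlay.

Government cost = $36240

Pre-subsidy: 204.8 - 0.2x = 23.2 + 0.2x gives x* = 454 and P* = 114.
With the subsidy, sellers receive Ps = Pb + 60 for each unit, where Pb is the price buyers pay.
On the curves, Pb = 204.8 - 0.2x and Ps = 23.2 + 0.2x; the wedge Ps − Pb = 60 gives 23.2 + 0.2x − (204.8 - 0.2x) = 60, so x' = 604.
Then Pb = 204.8 − 0.2·604 = 84 and Ps = 23.2 + 0.2·604 = 144.
Government outlay = subsidy × quantity = 60 × 604 = 36240.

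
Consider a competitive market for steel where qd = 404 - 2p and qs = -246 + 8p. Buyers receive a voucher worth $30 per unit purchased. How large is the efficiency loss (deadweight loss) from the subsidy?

Deadweight loss = $720

Pre-subsidy: 404 - 2p = -246 + 8p gives p* = 65, q* = 274.
With the rebate, buyers effectively pay pb = ps − 30, where ps is the price sellers receive.
Demand in terms of ps becomes qd = 404 − 2(ps − 30) = 464 - 2ps. Setting this equal to supply: 464 - 2ps = -246 + 8ps, so ps = 71.
Buyers pay pb = 71 − 30 = 41; q' = -246 + 8·71 = 322.
The subsidy expands output by 322 − 274 = 48 past the efficient level; on those units the gap between marginal cost and willingness to pay runs from 0 up to 30.
DWL = ½ × 30 × 48 = 720.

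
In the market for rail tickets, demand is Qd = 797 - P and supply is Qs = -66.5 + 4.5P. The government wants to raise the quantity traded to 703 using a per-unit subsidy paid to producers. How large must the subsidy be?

At Q = 703, invert demand for the buyer price: Pb = (797 − 703)/1 = 94; invert supply for the seller price: Ps = (703 − (-66.5))/4.5 = 171.
The subsidy must fill the gap: s = Ps − Pb = 171 − 94 = 77.

Required subsidy s = 77 per unit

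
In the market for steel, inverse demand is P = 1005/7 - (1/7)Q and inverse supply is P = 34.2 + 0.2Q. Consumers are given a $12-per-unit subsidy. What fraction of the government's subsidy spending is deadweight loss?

Pre-subsidy: 1005/7 - (1/7)Q = 34.2 + 0.2Q gives Q* = 319 and P* = 98.
With the rebate, buyers effectively pay Pb = Ps − 12, where Ps is the price sellers receive.
On the curves, Pb = 1005/7 - (1/7)Q and Ps = 34.2 + 0.2Q; the wedge Ps − Pb = 12 gives 34.2 + 0.2Q − (1005/7 - (1/7)Q) = 12, so Q' = 354.
Then Pb = 1005/7 − (1/7)·354 = 93 and Ps = 34.2 + 0.2·354 = 105.
ΔCS = ½(319 + 354)(98 − 93) = 1682.5; ΔPS = ½(319 + 354)(105 − 98) = 2355.5.
Government spending = 12 × 354 = 4248.
DWL = ½ × 12 × (354 − 319) = 210; fraction = 210 / 4248 = 35/708.

DWL / government spending = 35/708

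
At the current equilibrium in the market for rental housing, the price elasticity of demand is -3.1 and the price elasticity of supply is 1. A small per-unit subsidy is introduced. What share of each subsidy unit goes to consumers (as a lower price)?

For a small subsidy around the equilibrium, the benefit split depends on the relative slopes, which at a point are proportional to the elasticities.
Buyer share = εs/(εs + |εd|) = 1/(1 + 3.1) = 10/41; seller share = |εd|/(εs + |εd|) = 31/41.

Consumer share = 10/41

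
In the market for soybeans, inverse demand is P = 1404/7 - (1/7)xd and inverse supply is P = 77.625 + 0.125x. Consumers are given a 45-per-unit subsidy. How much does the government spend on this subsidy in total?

Government cost = 28215

Pre-subsidy: 1404/7 - (1/7)x = 77.625 + 0.125x gives x* = 459 and P* = 135.
With the rebate, buyers effectively pay Pb = Ps − 45, where Ps is the price sellers receive.
On the curves, Pb = 1404/7 - (1/7)x and Ps = 77.625 + 0.125x; the wedge Ps − Pb = 45 gives 77.625 + 0.125x − (1404/7 - (1/7)x) = 45, so x' = 627.
Then Pb = 1404/7 − (1/7)·627 = 111 and Ps = 77.625 + 0.125·627 = 156.
Government outlay = subsidy × quantity = 45 × 627 = 28215.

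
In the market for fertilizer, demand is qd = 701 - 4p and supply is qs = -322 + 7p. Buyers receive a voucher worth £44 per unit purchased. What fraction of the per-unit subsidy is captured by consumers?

Consumer share = 7/11

Pre-subsidy: 701 - 4p = -322 + 7p gives p* = 93, q* = 329.
With the rebate, buyers effectively pay pb = ps − 44, where ps is the price sellers receive.
Demand in terms of ps becomes qd = 701 − 4(ps − 44) = 877 - 4ps. Setting this equal to supply: 877 - 4ps = -322 + 7ps, so ps = 109.
Buyers pay pb = 109 − 44 = 65; q' = -322 + 7·109 = 441.
Buyers' price falls by p* − pb = 93 − 65 = 28; sellers' price rises by ps − p* = 109 − 93 = 16.
So consumers capture 28/44 = 7/11 of each unit of subsidy.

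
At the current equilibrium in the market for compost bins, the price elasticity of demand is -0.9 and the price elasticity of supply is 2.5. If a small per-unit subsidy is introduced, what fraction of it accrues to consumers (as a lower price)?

For a small subsidy around the equilibrium, the benefit split depends on the relative slopes, which at a point are proportional to the elasticities.
Buyer share = εs/(εs + |εd|) = 2.5/(2.5 + 0.9) = 25/34; seller share = |εd|/(εs + |εd|) = 9/34.

Consumer share = 25/34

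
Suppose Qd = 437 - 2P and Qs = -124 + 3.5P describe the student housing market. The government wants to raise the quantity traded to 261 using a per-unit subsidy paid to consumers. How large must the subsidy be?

At Q = 261, invert demand for the buyer price: Pb = (437 − 261)/2 = 88; invert supply for the seller price: Ps = (261 − (-124))/3.5 = 110.
The subsidy must fill the gap: s = Ps − Pb = 110 − 88 = 22.

Required subsidy s = 22 per unit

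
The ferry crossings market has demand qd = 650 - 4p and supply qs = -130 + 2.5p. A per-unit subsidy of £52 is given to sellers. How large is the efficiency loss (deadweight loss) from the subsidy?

Pre-subsidy: 650 - 4p = -130 + 2.5p gives p* = 120, q* = 170.
With the subsidy, sellers receive ps = pb + 52 for each unit, where pb is the price buyers pay.
Supply in terms of pb becomes qs = -130 + 2.5(pb + 52) = 0 + 2.5pb. Setting this equal to demand: 650 - 4pb = 0 + 2.5pb, so pb = 100.
Sellers receive ps = 100 + 52 = 152; q' = 650 − 4·100 = 250.
The subsidy expands output by 250 − 170 = 80 past the efficient level; on those units the gap between marginal cost and willingness to pay runs from 0 up to 52.
DWL = ½ × 52 × 80 = 2080.

Deadweight loss = £2080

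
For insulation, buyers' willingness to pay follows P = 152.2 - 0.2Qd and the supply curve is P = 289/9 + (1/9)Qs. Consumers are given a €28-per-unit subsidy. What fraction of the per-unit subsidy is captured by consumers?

Consumer share = 9/14

Pre-subsidy: 152.2 - 0.2Q = 289/9 + (1/9)Q gives Q* = 386 and P* = 75.
With the rebate, buyers effectively pay Pb = Ps − 28, where Ps is the price sellers receive.
On the curves, Pb = 152.2 - 0.2Q and Ps = 289/9 + (1/9)Q; the wedge Ps − Pb = 28 gives 289/9 + (1/9)Q − (152.2 - 0.2Q) = 28, so Q' = 476.
Then Pb = 152.2 − 0.2·476 = 57 and Ps = 289/9 + (1/9)·476 = 85.
Buyers' price falls by P* − Pb = 75 − 57 = 18; sellers' price rises by Ps − P* = 85 − 75 = 10.
So consumers capture 18/28 = 9/14 of each unit of subsidy.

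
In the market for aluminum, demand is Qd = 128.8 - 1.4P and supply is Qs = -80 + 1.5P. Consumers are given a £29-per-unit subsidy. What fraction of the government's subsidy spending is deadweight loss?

Pre-subsidy: 128.8 - 1.4P = -80 + 1.5P gives P* = 72, Q* = 28.
With the rebate, buyers effectively pay Pb = Ps − 29, where Ps is the price sellers receive.
Demand in terms of Ps becomes Qd = 128.8 − 1.4(Ps − 29) = 169.4 - 1.4Ps. Setting this equal to supply: 169.4 - 1.4Ps = -80 + 1.5Ps, so Ps = 86.
Buyers pay Pb = 86 − 29 = 57; Q' = -80 + 1.5·86 = 49.
ΔCS = ½(28 + 49)(72 − 57) = 577.5; ΔPS = ½(28 + 49)(86 − 72) = 539.
Government spending = 29 × 49 = 1421.
DWL = ½ × 29 × (49 − 28) = 304.5; fraction = 304.5 / 1421 = 3/14.

DWL / government spending = 3/14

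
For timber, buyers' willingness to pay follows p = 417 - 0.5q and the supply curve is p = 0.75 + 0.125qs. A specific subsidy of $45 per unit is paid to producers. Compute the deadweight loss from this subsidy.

Deadweight loss = $1620

Pre-subsidy: 417 - 0.5q = 0.75 + 0.125q gives q* = 666 and p* = 84.
With the subsidy, sellers receive ps = pb + 45 for each unit, where pb is the price buyers pay.
On the curves, pb = 417 - 0.5q and ps = 0.75 + 0.125q; the wedge ps − pb = 45 gives 0.75 + 0.125q − (417 - 0.5q) = 45, so q' = 738.
Then pb = 417 − 0.5·738 = 48 and ps = 0.75 + 0.125·738 = 93.
The subsidy expands output by 738 − 666 = 72 past the efficient level; on those units the gap between marginal cost and willingness to pay runs from 0 up to 45.
DWL = ½ × 45 × 72 = 1620.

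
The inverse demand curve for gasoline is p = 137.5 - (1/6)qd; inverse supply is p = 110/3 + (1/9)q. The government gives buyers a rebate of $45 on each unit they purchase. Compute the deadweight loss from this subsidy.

Deadweight loss = $3645

Pre-subsidy: 137.5 - (1/6)q = 110/3 + (1/9)q gives q* = 363 and p* = 77.
With the rebate, buyers effectively pay pb = ps − 45, where ps is the price sellers receive.
On the curves, pb = 137.5 - (1/6)q and ps = 110/3 + (1/9)q; the wedge ps − pb = 45 gives 110/3 + (1/9)q − (137.5 - (1/6)q) = 45, so q' = 525.
Then pb = 137.5 − (1/6)·525 = 50 and ps = 110/3 + (1/9)·525 = 95.
The subsidy expands output by 525 − 363 = 162 past the efficient level; on those units the gap between marginal cost and willingness to pay runs from 0 up to 45.
DWL = ½ × 45 × 162 = 3645.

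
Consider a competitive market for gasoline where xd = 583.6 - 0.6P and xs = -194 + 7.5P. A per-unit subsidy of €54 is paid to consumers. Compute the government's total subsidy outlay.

Pre-subsidy: 583.6 - 0.6P = -194 + 7.5P gives P* = 96, x* = 526.
With the rebate, buyers effectively pay Pb = Ps − 54, where Ps is the price sellers receive.
Demand in terms of Ps becomes xd = 583.6 − 0.6(Ps − 54) = 616 - 0.6Ps. Setting this equal to supply: 616 - 0.6Ps = -194 + 7.5Ps, so Ps = 100.
Buyers pay Pb = 100 − 54 = 46; x' = -194 + 7.5·100 = 556.
Government outlay = subsidy × quantity = 54 × 556 = 30024.

Government cost = €30024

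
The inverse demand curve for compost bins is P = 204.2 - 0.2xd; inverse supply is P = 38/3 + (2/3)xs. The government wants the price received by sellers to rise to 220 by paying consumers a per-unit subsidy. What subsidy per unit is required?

At a seller price of 220, quantity supplied is -19 + 1.5·220 = 311.
Buyers absorb 311 only when they pay Pb = 204.2 − 0.2·311 = 142.
s = Ps − Pb = 220 − 142 = 78.

Required subsidy s = 78 per unit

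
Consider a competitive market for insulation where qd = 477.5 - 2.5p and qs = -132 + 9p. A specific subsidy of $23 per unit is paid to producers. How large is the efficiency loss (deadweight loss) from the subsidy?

Pre-subsidy: 477.5 - 2.5p = -132 + 9p gives p* = 53, q* = 345.
With the subsidy, sellers receive ps = pb + 23 for each unit, where pb is the price buyers pay.
Supply in terms of pb becomes qs = -132 + 9(pb + 23) = 75 + 9pb. Setting this equal to demand: 477.5 - 2.5pb = 75 + 9pb, so pb = 35.
Sellers receive ps = 35 + 23 = 58; q' = 477.5 − 2.5·35 = 390.
The subsidy expands output by 390 − 345 = 45 past the efficient level; on those units the gap between marginal cost and willingness to pay runs from 0 up to 23.
DWL = ½ × 23 × 45 = 517.5.

Deadweight loss = $517.5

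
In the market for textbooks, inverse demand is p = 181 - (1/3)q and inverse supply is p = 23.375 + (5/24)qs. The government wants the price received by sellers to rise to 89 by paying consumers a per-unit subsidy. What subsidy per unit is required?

Required subsidy s = 13 per unit

At a seller price of 89, quantity supplied is -112.2 + 4.8·89 = 315.
Buyers absorb 315 only when they pay pb = 181 − (1/3)·315 = 76.
s = ps − pb = 89 − 76 = 13.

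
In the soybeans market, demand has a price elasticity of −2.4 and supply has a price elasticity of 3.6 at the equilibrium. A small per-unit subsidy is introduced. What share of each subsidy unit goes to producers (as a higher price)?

For a small subsidy around the equilibrium, the benefit split depends on the relative slopes, which at a point are proportional to the elasticities.
Buyer share = εs/(εs + |εd|) = 3.6/(3.6 + 2.4) = 0.6; seller share = |εd|/(εs + |εd|) = 0.4.
So producers capture 0.4 of the subsidy.

Producer share = 0.4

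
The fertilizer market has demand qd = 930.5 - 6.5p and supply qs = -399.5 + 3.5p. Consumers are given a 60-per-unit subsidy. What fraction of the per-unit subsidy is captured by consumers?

Consumer share = 0.35

Pre-subsidy: 930.5 - 6.5p = -399.5 + 3.5p gives p* = 133, q* = 66.
With the rebate, buyers effectively pay pb = ps − 60, where ps is the price sellers receive.
Demand in terms of ps becomes qd = 930.5 − 6.5(ps − 60) = 1320.5 - 6.5ps. Setting this equal to supply: 1320.5 - 6.5ps = -399.5 + 3.5ps, so ps = 172.
Buyers pay pb = 172 − 60 = 112; q' = -399.5 + 3.5·172 = 202.5.
Buyers' price falls by p* − pb = 133 − 112 = 21; sellers' price rises by ps − p* = 172 − 133 = 39.
So consumers capture 21/60 = 0.35 of each unit of subsidy.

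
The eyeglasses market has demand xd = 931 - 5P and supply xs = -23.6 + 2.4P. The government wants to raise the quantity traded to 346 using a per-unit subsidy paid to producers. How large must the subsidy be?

At x = 346, invert demand for the buyer price: Pb = (931 − 346)/5 = 117; invert supply for the seller price: Ps = (346 − (-23.6))/2.4 = 154.
The subsidy must fill the gap: s = Ps − Pb = 154 − 117 = 37.

Required subsidy s = 37 per unit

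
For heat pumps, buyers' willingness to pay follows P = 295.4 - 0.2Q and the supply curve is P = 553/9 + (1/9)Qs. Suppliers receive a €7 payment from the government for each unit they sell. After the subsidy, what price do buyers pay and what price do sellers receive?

Pre-subsidy: 295.4 - 0.2Q = 553/9 + (1/9)Q gives Q* = 752 and P* = 145.
With the subsidy, sellers receive Ps = Pb + 7 for each unit, where Pb is the price buyers pay.
On the curves, Pb = 295.4 - 0.2Q and Ps = 553/9 + (1/9)Q; the wedge Ps − Pb = 7 gives 553/9 + (1/9)Q − (295.4 - 0.2Q) = 7, so Q' = 774.5.
Then Pb = 295.4 − 0.2·774.5 = 140.5 and Ps = 553/9 + (1/9)·774.5 = 147.5.

Buyers pay €140.5; sellers receive €147.5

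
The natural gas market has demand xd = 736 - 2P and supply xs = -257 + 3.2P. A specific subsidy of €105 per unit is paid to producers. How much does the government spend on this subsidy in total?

Government cost = 659715/13

Pre-subsidy: 736 - 2P = -257 + 3.2P gives P* = 4965/26, x* = 4603/13.
With the subsidy, sellers receive Ps = Pb + 105 for each unit, where Pb is the price buyers pay.
Supply in terms of Pb becomes xs = -257 + 3.2(Pb + 105) = 79 + 3.2Pb. Setting this equal to demand: 736 - 2Pb = 79 + 3.2Pb, so Pb = 3285/26.
Sellers receive Ps = 3285/26 + 105 = 6015/26; x' = 736 − 2·(3285/26) = 6283/13.
Government outlay = subsidy × quantity = 105 × 6283/13 = 659715/13.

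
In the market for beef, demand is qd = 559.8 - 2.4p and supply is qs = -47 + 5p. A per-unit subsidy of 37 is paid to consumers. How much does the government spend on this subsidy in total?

Pre-subsidy: 559.8 - 2.4p = -47 + 5p gives p* = 82, q* = 363.
With the rebate, buyers effectively pay pb = ps − 37, where ps is the price sellers receive.
Demand in terms of ps becomes qd = 559.8 − 2.4(ps − 37) = 648.6 - 2.4ps. Setting this equal to supply: 648.6 - 2.4ps = -47 + 5ps, so ps = 94.
Buyers pay pb = 94 − 37 = 57; q' = -47 + 5·94 = 423.
Government outlay = subsidy × quantity = 37 × 423 = 15651.

Government cost = 15651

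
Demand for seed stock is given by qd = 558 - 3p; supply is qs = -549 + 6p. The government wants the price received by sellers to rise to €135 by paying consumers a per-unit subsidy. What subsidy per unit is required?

At a seller price of 135, quantity supplied is -549 + 6·135 = 261.
Buyers absorb 261 only when they pay pb with 558 − 3·pb = 261, i.e. pb = 99.
s = ps − pb = 135 − 99 = 36.

Required subsidy s = €36 per unit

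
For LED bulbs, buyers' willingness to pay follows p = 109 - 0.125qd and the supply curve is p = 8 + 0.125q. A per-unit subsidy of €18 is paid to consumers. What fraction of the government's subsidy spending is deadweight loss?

DWL / government spending = 9/119

Pre-subsidy: 109 - 0.125q = 8 + 0.125q gives q* = 404 and p* = 58.5.
With the rebate, buyers effectively pay pb = ps − 18, where ps is the price sellers receive.
On the curves, pb = 109 - 0.125q and ps = 8 + 0.125q; the wedge ps − pb = 18 gives 8 + 0.125q − (109 - 0.125q) = 18, so q' = 476.
Then pb = 109 − 0.125·476 = 49.5 and ps = 8 + 0.125·476 = 67.5.
ΔCS = ½(404 + 476)(58.5 − 49.5) = 3960; ΔPS = ½(404 + 476)(67.5 − 58.5) = 3960.
Government spending = 18 × 476 = 8568.
DWL = ½ × 18 × (476 − 404) = 648; fraction = 648 / 8568 = 9/119.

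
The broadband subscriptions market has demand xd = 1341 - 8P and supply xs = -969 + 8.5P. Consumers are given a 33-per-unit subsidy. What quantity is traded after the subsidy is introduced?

Pre-subsidy: 1341 - 8P = -969 + 8.5P gives P* = 140, x* = 221.
With the rebate, buyers effectively pay Pb = Ps − 33, where Ps is the price sellers receive.
Demand in terms of Ps becomes xd = 1341 − 8(Ps − 33) = 1605 - 8Ps. Setting this equal to supply: 1605 - 8Ps = -969 + 8.5Ps, so Ps = 156.
Buyers pay Pb = 156 − 33 = 123; x' = -969 + 8.5·156 = 357.

x' = 357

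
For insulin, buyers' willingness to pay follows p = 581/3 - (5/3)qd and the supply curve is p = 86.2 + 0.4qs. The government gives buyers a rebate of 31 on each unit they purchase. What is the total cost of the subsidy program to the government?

Government cost = 2077

Pre-subsidy: 581/3 - (5/3)q = 86.2 + 0.4q gives q* = 52 and p* = 107.
With the rebate, buyers effectively pay pb = ps − 31, where ps is the price sellers receive.
On the curves, pb = 581/3 - (5/3)q and ps = 86.2 + 0.4q; the wedge ps − pb = 31 gives 86.2 + 0.4q − (581/3 - (5/3)q) = 31, so q' = 67.
Then pb = 581/3 − (5/3)·67 = 82 and ps = 86.2 + 0.4·67 = 113.
Government outlay = subsidy × quantity = 31 × 67 = 2077.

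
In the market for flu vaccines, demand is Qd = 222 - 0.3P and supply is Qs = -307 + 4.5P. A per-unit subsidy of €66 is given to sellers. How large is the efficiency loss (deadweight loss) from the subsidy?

Pre-subsidy: 222 - 0.3P = -307 + 4.5P gives P* = 2645/24, Q* = 188.9375.
With the subsidy, sellers receive Ps = Pb + 66 for each unit, where Pb is the price buyers pay.
Supply in terms of Pb becomes Qs = -307 + 4.5(Pb + 66) = -10 + 4.5Pb. Setting this equal to demand: 222 - 0.3Pb = -10 + 4.5Pb, so Pb = 145/3.
Sellers receive Ps = 145/3 + 66 = 343/3; Q' = 222 − 0.3·(145/3) = 207.5.
The subsidy expands output by 207.5 − 188.9375 = 18.5625 past the efficient level; on those units the gap between marginal cost and willingness to pay runs from 0 up to 66.
DWL = ½ × 66 × 18.5625 = 612.5625.

Deadweight loss = €612.5625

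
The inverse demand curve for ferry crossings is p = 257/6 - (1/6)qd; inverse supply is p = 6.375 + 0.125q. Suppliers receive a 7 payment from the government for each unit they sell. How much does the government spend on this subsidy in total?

Pre-subsidy: 257/6 - (1/6)q = 6.375 + 0.125q gives q* = 125 and p* = 22.
With the subsidy, sellers receive ps = pb + 7 for each unit, where pb is the price buyers pay.
On the curves, pb = 257/6 - (1/6)q and ps = 6.375 + 0.125q; the wedge ps − pb = 7 gives 6.375 + 0.125q − (257/6 - (1/6)q) = 7, so q' = 149.
Then pb = 257/6 − (1/6)·149 = 18 and ps = 6.375 + 0.125·149 = 25.
Government outlay = subsidy × quantity = 7 × 149 = 1043.

Government cost = 1043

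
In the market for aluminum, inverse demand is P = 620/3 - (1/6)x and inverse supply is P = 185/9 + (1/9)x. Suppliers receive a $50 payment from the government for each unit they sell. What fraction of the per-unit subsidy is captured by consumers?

Consumer share = 0.6

Pre-subsidy: 620/3 - (1/6)x = 185/9 + (1/9)x gives x* = 670 and P* = 95.
With the subsidy, sellers receive Ps = Pb + 50 for each unit, where Pb is the price buyers pay.
On the curves, Pb = 620/3 - (1/6)x and Ps = 185/9 + (1/9)x; the wedge Ps − Pb = 50 gives 185/9 + (1/9)x − (620/3 - (1/6)x) = 50, so x' = 850.
Then Pb = 620/3 − (1/6)·850 = 65 and Ps = 185/9 + (1/9)·850 = 115.
Buyers' price falls by P* − Pb = 95 − 65 = 30; sellers' price rises by Ps − P* = 115 − 95 = 20.
So consumers capture 30/50 = 0.6 of each unit of subsidy.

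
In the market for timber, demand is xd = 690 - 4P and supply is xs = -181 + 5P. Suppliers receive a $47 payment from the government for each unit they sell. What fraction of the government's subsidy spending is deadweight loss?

DWL / government spending = 5/39

Pre-subsidy: 690 - 4P = -181 + 5P gives P* = 871/9, x* = 2726/9.
With the subsidy, sellers receive Ps = Pb + 47 for each unit, where Pb is the price buyers pay.
Supply in terms of Pb becomes xs = -181 + 5(Pb + 47) = 54 + 5Pb. Setting this equal to demand: 690 - 4Pb = 54 + 5Pb, so Pb = 212/3.
Sellers receive Ps = 212/3 + 47 = 353/3; x' = 690 − 4·(212/3) = 1222/3.
ΔCS = ½(2726/9 + 1222/3)(871/9 − 212/3) = 751060/81; ΔPS = ½(2726/9 + 1222/3)(353/3 − 871/9) = 600848/81.
Government spending = 47 × 1222/3 = 57434/3.
DWL = ½ × 47 × (1222/3 − 2726/9) = 22090/9; fraction = (22090/9) / (57434/3) = 5/39.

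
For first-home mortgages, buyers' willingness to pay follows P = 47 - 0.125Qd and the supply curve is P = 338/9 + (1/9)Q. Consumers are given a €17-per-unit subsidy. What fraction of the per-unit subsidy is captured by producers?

Producer share = 8/17

Pre-subsidy: 47 - 0.125Q = 338/9 + (1/9)Q gives Q* = 40 and P* = 42.
With the rebate, buyers effectively pay Pb = Ps − 17, where Ps is the price sellers receive.
On the curves, Pb = 47 - 0.125Q and Ps = 338/9 + (1/9)Q; the wedge Ps − Pb = 17 gives 338/9 + (1/9)Q − (47 - 0.125Q) = 17, so Q' = 112.
Then Pb = 47 − 0.125·112 = 33 and Ps = 338/9 + (1/9)·112 = 50.
Buyers' price falls by P* − Pb = 42 − 33 = 9; sellers' price rises by Ps − P* = 50 − 42 = 8.
So producers capture 8/17 = 8/17 of each unit of subsidy.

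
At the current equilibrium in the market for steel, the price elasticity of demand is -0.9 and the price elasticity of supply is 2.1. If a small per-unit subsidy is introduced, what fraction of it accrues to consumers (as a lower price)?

For a small subsidy around the equilibrium, the benefit split depends on the relative slopes, which at a point are proportional to the elasticities.
Buyer share = εs/(εs + |εd|) = 2.1/(2.1 + 0.9) = 0.7; seller share = |εd|/(εs + |εd|) = 0.3.

Consumer share = 0.7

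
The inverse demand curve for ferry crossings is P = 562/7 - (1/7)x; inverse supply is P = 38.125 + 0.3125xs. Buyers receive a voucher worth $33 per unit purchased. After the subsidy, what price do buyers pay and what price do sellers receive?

Pre-subsidy: 562/7 - (1/7)x = 38.125 + 0.3125x gives x* = 1574/17 and P* = 1140/17.
With the rebate, buyers effectively pay Pb = Ps − 33, where Ps is the price sellers receive.
On the curves, Pb = 562/7 - (1/7)x and Ps = 38.125 + 0.3125x; the wedge Ps − Pb = 33 gives 38.125 + 0.3125x − (562/7 - (1/7)x) = 33, so x' = 2806/17.
Then Pb = 562/7 − (1/7)·(2806/17) = 964/17 and Ps = 38.125 + 0.3125·(2806/17) = 1525/17.

Buyers pay 964/17; sellers receive 1525/17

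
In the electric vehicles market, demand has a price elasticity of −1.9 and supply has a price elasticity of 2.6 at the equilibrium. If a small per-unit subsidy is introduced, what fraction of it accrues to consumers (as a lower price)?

For a small subsidy around the equilibrium, the benefit split depends on the relative slopes, which at a point are proportional to the elasticities.
Buyer share = εs/(εs + |εd|) = 2.6/(2.6 + 1.9) = 26/45; seller share = |εd|/(εs + |εd|) = 19/45.

Consumer share = 26/45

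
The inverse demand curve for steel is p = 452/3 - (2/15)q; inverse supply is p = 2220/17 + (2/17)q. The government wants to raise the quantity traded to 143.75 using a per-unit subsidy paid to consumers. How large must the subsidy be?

Required subsidy s = 16 per unit

At q = 143.75, from the demand curve buyers pay pb = 452/3 − (2/15)·143.75 = 131.5; from the supply curve sellers need ps = 2220/17 + (2/17)·143.75 = 147.5.
The subsidy must fill the gap: s = ps − pb = 147.5 − 131.5 = 16.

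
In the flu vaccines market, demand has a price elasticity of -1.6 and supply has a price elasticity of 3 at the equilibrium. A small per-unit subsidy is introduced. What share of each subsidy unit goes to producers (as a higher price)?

Producer share = 8/23

For a small subsidy around the equilibrium, the benefit split depends on the relative slopes, which at a point are proportional to the elasticities.
Buyer share = εs/(εs + |εd|) = 3/(3 + 1.6) = 15/23; seller share = |εd|/(εs + |εd|) = 8/23.
So producers capture 8/23 of the subsidy.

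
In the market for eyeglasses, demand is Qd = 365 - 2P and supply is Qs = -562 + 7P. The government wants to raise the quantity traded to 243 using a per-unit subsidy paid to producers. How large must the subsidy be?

At Q = 243, invert demand for the buyer price: Pb = (365 − 243)/2 = 61; invert supply for the seller price: Ps = (243 − (-562))/7 = 115.
The subsidy must fill the gap: s = Ps − Pb = 115 − 61 = 54.

Required subsidy s = 54 per unit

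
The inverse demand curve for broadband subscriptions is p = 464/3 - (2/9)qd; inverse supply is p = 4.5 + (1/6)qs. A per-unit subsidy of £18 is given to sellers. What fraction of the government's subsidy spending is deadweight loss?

Pre-subsidy: 464/3 - (2/9)q = 4.5 + (1/6)q gives q* = 2703/7 and p* = 482/7.
With the subsidy, sellers receive ps = pb + 18 for each unit, where pb is the price buyers pay.
On the curves, pb = 464/3 - (2/9)q and ps = 4.5 + (1/6)q; the wedge ps − pb = 18 gives 4.5 + (1/6)q − (464/3 - (2/9)q) = 18, so q' = 3027/7.
Then pb = 464/3 − (2/9)·(3027/7) = 410/7 and ps = 4.5 + (1/6)·(3027/7) = 536/7.
ΔCS = ½(2703/7 + 3027/7)(482/7 − 410/7) = 206280/49; ΔPS = ½(2703/7 + 3027/7)(536/7 − 482/7) = 154710/49.
Government spending = 18 × 3027/7 = 54486/7.
DWL = ½ × 18 × (3027/7 − 2703/7) = 2916/7; fraction = (2916/7) / (54486/7) = 54/1009.

DWL / government spending = 54/1009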